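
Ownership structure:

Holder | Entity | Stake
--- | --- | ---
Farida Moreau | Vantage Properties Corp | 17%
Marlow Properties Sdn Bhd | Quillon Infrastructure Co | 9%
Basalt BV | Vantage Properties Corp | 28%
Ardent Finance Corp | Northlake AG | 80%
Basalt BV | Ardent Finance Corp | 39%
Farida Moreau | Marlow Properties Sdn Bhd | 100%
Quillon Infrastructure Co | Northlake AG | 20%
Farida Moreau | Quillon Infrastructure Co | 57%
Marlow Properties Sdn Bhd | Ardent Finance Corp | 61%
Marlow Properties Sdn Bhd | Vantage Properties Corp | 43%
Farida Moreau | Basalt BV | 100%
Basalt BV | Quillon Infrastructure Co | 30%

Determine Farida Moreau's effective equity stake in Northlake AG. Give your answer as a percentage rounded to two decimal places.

Farida reaches Northlake along 5 paths.
Via Basalt → Quillon: 100% × 30% × 20% = 6%.
Via Quillon: 57% × 20% = 11.4%.
Via Marlow → Quillon: 100% × 9% × 20% = 1.8%.
Via Marlow → Ardent: 100% × 61% × 80% = 48.8%.
Via Basalt → Ardent: 100% × 39% × 80% = 31.2%.
Total: 6% + 11.4% + 1.8% + 48.8% + 31.2% = 99.2%.
Rounded: 99.20%.

99.20%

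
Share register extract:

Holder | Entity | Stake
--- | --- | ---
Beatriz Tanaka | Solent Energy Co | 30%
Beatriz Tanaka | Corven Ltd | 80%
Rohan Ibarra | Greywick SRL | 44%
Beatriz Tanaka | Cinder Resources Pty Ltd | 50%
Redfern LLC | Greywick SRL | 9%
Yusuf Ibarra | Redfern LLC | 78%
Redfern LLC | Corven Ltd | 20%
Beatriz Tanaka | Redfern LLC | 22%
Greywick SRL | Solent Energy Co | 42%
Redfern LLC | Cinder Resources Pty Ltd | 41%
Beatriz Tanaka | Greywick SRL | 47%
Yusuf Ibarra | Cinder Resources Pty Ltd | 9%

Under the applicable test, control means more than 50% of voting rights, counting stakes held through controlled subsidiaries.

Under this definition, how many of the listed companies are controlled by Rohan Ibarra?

Rohan's largest direct stake is 44% in Greywick, which does not meet the threshold.
Rohan controls 0 companies.

0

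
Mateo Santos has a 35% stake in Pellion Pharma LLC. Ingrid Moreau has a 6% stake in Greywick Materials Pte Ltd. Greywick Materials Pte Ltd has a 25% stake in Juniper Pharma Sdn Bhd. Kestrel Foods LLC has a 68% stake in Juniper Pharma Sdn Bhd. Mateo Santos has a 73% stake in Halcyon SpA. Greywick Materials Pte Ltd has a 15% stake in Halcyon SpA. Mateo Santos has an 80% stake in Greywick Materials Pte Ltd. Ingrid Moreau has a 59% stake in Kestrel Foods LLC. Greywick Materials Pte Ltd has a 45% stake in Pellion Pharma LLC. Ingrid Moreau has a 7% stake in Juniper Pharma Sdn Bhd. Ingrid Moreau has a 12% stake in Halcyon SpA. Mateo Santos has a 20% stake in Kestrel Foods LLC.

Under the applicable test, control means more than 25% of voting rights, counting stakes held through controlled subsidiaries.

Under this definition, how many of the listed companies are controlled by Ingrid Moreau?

Ingrid holds 59% of Kestrel, so Ingrid controls Kestrel.
Ingrid and Kestrel together hold 7% + 68% = 75% of Juniper, so Ingrid controls Juniper.
No other company's threshold is met.
Ingrid controls 2 companies.

2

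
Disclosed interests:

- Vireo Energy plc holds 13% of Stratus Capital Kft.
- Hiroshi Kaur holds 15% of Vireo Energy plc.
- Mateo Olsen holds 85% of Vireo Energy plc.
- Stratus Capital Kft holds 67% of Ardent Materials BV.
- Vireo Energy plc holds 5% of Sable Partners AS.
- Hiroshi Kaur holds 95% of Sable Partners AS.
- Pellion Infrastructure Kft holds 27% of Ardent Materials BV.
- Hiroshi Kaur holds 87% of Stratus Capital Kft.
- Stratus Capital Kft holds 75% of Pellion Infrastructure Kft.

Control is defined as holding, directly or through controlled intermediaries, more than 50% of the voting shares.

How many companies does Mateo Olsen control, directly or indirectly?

Mateo holds 85% of Vireo, so Mateo controls Vireo.
No other company's threshold is met.
Mateo controls 1 company.

1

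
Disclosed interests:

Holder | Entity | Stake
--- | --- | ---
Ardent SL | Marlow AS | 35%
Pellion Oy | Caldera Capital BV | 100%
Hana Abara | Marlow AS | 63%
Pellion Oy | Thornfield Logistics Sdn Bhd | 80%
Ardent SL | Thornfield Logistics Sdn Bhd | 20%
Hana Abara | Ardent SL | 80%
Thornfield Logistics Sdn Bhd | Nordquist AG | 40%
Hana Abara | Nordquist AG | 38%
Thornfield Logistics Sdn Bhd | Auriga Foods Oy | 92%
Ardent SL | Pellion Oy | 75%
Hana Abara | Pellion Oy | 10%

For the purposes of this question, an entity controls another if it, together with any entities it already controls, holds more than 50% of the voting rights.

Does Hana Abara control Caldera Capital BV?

Hana holds 80% of Ardent, so Hana controls Ardent.
Ardent and Hana together hold 75% + 10% = 85% of Pellion, so Hana controls Pellion.
Pellion holds 100% of Caldera, so Hana controls Caldera.

Yes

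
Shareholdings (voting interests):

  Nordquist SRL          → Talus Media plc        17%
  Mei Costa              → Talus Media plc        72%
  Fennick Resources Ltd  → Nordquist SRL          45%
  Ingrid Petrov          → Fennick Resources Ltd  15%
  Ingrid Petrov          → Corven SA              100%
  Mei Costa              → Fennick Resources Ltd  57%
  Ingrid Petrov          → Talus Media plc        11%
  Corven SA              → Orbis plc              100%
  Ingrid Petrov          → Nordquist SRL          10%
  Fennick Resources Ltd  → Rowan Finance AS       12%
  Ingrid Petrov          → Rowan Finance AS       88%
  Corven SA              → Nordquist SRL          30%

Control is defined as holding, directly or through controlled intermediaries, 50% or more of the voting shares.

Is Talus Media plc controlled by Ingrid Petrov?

Ingrid holds 100% of Corven, so Ingrid controls Corven.
Corven holds 100% of Orbis, so Ingrid controls Orbis.
Ingrid holds 88% of Rowan, so Ingrid controls Rowan.
In Talus, Ingrid's side holds only 11%, not ≥ 50%.
So Ingrid does not control Talus.

No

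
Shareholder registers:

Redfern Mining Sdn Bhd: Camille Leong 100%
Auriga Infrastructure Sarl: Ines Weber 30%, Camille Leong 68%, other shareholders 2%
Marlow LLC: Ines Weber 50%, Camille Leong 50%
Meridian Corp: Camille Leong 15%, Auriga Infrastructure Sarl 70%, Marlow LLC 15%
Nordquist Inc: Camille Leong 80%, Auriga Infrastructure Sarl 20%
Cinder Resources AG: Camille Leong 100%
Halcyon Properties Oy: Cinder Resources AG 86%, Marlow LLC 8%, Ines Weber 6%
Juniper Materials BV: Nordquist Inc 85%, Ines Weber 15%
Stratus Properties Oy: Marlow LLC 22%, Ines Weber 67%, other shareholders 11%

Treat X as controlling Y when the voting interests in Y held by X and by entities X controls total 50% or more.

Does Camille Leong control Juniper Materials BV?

Camille holds 68% of Auriga, so Camille controls Auriga.
Camille and Auriga together hold 80% + 20% = 100% of Nordquist, so Camille controls Nordquist.
Nordquist holds 85% of Juniper, so Camille controls Juniper.

Yes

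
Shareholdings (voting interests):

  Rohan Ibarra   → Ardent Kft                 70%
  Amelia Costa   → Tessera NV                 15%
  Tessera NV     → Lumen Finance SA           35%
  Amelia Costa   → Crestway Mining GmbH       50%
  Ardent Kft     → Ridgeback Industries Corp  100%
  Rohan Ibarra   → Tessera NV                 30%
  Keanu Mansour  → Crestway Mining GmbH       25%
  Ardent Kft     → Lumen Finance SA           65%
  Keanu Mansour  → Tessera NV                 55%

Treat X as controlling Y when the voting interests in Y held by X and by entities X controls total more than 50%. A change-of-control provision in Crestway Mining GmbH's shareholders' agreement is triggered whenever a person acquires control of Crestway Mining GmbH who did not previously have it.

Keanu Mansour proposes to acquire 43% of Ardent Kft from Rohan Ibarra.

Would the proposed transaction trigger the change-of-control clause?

The purchase adds only to Keanu's holdings (Rohan's stake shrinks), so Keanu is the only person who could newly come to control Crestway.
Keanu holds 55% of Tessera, so Keanu controls Tessera.
In Crestway, Keanu's side holds only 25%, not > 50%.
So before the transaction, Keanu does not control Crestway.
After the purchase, Keanu holds 43% of Ardent directly, and Rohan's stake falls to 27%.
Keanu's side now holds 43% of Ardent, not > 50%, so Keanu still does not control Ardent.
After the transaction, Keanu's side holds 25% of Crestway, not > 50%, so Keanu still does not control Crestway.
No new person acquires control, so the clause is not triggered.

No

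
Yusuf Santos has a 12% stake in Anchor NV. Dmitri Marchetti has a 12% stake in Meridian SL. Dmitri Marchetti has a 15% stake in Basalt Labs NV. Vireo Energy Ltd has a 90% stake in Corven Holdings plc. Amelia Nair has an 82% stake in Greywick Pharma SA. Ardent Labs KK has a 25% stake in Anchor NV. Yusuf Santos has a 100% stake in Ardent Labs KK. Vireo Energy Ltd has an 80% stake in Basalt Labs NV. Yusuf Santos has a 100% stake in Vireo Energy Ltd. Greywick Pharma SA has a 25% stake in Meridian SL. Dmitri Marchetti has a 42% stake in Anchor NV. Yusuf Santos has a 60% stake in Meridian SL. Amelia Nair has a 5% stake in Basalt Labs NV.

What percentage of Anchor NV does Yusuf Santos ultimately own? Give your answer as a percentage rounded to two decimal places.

Yusuf reaches Anchor along 2 paths.
Via Ardent: 100% × 25% = 25%.
Direct stake: 12% = 12%.
Total: 25% + 12% = 37%.
Rounded: 37.00%.

37.00%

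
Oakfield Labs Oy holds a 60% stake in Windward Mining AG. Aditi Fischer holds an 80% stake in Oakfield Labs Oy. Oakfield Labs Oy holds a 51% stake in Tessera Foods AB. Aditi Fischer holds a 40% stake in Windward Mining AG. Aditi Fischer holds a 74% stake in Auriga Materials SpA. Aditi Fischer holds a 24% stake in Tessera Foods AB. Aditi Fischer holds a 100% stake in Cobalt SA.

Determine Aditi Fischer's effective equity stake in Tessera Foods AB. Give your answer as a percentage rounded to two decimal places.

64.80%

Aditi reaches Tessera along 2 paths.
Via Oakfield: 80% × 51% = 40.8%.
Direct stake: 24% = 24%.
Total: 40.8% + 24% = 64.8%.
Rounded: 64.80%.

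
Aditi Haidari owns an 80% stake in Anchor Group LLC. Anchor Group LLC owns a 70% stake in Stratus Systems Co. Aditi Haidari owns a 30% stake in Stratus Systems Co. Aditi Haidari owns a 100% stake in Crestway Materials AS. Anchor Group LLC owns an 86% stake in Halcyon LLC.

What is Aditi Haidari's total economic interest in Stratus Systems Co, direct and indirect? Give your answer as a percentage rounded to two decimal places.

86.00%

Aditi reaches Stratus along 2 paths.
Via Anchor: 80% × 70% = 56%.
Direct stake: 30% = 30%.
Total: 56% + 30% = 86%.
Rounded: 86.00%.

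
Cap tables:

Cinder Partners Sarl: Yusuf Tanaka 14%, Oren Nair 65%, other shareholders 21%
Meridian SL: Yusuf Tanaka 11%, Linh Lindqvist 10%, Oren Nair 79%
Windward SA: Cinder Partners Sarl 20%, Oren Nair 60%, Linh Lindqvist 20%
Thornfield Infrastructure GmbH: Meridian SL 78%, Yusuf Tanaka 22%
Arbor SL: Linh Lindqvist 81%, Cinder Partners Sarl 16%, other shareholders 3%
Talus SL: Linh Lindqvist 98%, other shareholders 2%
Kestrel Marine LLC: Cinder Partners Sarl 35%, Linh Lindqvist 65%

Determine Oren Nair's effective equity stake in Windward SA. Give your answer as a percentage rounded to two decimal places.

Oren reaches Windward along 2 paths.
Via Cinder: 65% × 20% = 13%.
Direct stake: 60% = 60%.
Total: 13% + 60% = 73%.
Rounded: 73.00%.

73.00%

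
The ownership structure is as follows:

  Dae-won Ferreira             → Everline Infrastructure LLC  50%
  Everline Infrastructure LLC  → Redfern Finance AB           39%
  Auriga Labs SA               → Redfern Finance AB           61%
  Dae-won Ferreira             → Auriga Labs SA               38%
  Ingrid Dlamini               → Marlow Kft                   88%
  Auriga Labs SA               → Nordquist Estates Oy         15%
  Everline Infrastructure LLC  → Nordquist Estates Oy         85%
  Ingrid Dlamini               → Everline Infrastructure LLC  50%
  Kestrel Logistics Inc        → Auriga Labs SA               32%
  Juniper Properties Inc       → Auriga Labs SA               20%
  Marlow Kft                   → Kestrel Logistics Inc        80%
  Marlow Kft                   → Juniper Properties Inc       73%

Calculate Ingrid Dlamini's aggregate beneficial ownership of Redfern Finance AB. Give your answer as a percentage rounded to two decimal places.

41.08%

Ingrid reaches Redfern along 3 paths.
Via Marlow → Kestrel → Auriga: 88% × 80% × 32% × 61% = 13.74208%.
Via Marlow → Juniper → Auriga: 88% × 73% × 20% × 61% = 7.83728%.
Via Everline: 50% × 39% = 19.5%.
Total: 13.74208% + 7.83728% + 19.5% = 41.07936%.
Rounded: 41.08%.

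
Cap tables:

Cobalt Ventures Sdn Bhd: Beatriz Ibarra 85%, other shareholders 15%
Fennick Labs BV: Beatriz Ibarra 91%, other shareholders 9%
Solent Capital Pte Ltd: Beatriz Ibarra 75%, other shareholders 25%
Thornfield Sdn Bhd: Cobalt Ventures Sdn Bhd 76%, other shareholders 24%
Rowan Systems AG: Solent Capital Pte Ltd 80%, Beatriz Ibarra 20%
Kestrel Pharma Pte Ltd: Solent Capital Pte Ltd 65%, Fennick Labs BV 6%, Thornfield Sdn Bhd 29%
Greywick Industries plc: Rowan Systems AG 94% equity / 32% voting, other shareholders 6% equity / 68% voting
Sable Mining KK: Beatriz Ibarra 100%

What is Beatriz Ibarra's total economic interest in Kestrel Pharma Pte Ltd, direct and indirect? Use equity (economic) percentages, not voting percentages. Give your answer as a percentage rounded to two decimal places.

Beatriz reaches Kestrel along 3 paths.
Via Solent: 75% × 65% = 48.75%.
Via Fennick: 91% × 6% = 5.46%.
Via Cobalt → Thornfield: 85% × 76% × 29% = 18.734%.
Total: 48.75% + 5.46% + 18.734% = 72.944%.
Rounded: 72.94%.

72.94%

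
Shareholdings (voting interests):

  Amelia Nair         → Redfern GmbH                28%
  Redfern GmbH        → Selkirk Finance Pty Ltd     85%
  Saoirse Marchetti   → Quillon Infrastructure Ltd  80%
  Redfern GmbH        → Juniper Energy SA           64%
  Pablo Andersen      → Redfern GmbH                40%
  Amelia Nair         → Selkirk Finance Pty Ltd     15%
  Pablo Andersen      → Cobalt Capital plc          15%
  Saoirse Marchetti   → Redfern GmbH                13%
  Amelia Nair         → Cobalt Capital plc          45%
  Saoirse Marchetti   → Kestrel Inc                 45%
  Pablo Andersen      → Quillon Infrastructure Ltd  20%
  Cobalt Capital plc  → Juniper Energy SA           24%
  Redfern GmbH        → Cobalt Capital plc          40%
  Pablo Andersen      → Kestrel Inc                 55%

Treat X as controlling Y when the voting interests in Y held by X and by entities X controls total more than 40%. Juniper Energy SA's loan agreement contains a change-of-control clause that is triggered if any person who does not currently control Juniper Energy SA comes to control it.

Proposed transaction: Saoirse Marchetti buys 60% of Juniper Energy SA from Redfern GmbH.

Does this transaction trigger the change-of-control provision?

Yes

The purchase adds only to Saoirse's holdings (Redfern's stake shrinks), so Saoirse is the only person who could newly come to control Juniper.
Saoirse holds 80% of Quillon, so Saoirse controls Quillon.
Saoirse holds 45% of Kestrel, so Saoirse controls Kestrel.
Neither Saoirse nor any entity Saoirse controls holds any voting interest in Juniper.
So before the transaction, Saoirse does not control Juniper.
After the purchase, Saoirse holds 60% of Juniper directly, and Redfern's stake falls to 4%.
Saoirse holds 60% of Juniper, so Saoirse controls Juniper.
Saoirse did not control Juniper before and does after, so the clause is triggered.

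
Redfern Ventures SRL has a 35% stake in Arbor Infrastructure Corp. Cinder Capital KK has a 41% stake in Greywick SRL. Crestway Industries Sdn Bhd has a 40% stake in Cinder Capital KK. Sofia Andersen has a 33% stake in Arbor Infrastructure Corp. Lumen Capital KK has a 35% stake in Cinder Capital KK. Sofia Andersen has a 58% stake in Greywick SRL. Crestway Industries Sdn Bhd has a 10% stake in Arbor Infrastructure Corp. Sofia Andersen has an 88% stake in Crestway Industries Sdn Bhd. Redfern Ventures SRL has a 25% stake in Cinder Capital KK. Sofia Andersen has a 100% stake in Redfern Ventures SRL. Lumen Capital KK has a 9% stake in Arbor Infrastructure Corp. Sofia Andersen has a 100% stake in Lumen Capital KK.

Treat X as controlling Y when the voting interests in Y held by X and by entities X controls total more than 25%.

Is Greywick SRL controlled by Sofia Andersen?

Yes

Sofia holds 88% of Crestway, so Sofia controls Crestway.
Sofia holds 100% of Lumen, so Sofia controls Lumen.
Sofia holds 100% of Redfern, so Sofia controls Redfern.
Redfern and Lumen and Crestway together hold 25% + 35% + 40% = 100% of Cinder, so Sofia controls Cinder.
Sofia and Cinder together hold 58% + 41% = 99% of Greywick, so Sofia controls Greywick.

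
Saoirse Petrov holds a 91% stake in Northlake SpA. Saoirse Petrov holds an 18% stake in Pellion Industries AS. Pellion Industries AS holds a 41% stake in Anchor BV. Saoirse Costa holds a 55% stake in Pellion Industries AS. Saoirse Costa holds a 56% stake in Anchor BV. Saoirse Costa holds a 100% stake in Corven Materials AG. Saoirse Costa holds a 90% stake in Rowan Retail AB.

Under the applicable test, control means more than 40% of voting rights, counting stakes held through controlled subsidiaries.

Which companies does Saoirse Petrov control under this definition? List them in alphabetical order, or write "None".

Saoirse Petrov holds 91% of Northlake, so Saoirse Petrov controls Northlake.
No other company's threshold is met.

Northlake SpA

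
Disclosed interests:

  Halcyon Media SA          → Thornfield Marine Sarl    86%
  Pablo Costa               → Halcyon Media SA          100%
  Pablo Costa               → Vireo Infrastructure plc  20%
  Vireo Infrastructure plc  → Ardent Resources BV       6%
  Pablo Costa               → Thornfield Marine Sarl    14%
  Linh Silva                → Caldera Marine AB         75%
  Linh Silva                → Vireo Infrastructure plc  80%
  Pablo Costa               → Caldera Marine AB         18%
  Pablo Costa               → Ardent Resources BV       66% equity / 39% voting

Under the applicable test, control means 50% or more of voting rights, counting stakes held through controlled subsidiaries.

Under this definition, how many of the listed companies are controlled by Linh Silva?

2

Linh holds 80% of Vireo, so Linh controls Vireo.
Linh holds 75% of Caldera, so Linh controls Caldera.
No other company's threshold is met.
Linh controls 2 companies.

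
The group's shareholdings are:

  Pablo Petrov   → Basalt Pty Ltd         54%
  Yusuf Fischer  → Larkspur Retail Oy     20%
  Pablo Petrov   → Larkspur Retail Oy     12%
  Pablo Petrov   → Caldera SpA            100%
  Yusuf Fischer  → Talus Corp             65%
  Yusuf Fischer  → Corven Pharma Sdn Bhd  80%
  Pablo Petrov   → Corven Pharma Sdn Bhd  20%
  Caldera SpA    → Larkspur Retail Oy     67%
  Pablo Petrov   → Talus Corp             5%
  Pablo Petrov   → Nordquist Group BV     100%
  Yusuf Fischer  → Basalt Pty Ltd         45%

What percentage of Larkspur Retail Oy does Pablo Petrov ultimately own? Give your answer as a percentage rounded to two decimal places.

79.00%

Pablo reaches Larkspur along 2 paths.
Via Caldera: 100% × 67% = 67%.
Direct stake: 12% = 12%.
Total: 67% + 12% = 79%.
Rounded: 79.00%.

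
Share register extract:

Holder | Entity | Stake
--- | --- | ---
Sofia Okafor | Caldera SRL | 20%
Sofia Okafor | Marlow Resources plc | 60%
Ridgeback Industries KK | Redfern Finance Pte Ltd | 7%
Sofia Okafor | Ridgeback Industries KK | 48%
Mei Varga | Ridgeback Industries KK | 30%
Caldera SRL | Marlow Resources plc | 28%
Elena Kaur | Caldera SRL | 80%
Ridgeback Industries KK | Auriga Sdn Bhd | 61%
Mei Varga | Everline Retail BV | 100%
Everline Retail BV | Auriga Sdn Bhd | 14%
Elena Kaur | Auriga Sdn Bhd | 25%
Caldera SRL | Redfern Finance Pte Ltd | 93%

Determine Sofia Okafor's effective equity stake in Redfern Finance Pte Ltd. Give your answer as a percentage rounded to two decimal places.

Sofia reaches Redfern along 2 paths.
Via Caldera: 20% × 93% = 18.6%.
Via Ridgeback: 48% × 7% = 3.36%.
Total: 18.6% + 3.36% = 21.96%.

21.96%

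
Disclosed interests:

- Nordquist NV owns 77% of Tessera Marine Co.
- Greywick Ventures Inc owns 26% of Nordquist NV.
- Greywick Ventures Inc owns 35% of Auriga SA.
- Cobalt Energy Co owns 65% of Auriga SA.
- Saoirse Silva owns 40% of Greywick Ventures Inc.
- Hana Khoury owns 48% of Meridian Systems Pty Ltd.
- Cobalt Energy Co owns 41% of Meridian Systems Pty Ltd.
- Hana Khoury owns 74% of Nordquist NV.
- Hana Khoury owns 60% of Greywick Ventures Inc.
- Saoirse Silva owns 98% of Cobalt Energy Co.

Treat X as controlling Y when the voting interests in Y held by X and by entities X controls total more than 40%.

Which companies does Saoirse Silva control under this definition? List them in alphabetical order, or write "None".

Auriga SA, Cobalt Energy Co, Meridian Systems Pty Ltd

Saoirse holds 98% of Cobalt, so Saoirse controls Cobalt.
Cobalt holds 41% of Meridian, so Saoirse controls Meridian.
Cobalt holds 65% of Auriga, so Saoirse controls Auriga.
No other company's threshold is met.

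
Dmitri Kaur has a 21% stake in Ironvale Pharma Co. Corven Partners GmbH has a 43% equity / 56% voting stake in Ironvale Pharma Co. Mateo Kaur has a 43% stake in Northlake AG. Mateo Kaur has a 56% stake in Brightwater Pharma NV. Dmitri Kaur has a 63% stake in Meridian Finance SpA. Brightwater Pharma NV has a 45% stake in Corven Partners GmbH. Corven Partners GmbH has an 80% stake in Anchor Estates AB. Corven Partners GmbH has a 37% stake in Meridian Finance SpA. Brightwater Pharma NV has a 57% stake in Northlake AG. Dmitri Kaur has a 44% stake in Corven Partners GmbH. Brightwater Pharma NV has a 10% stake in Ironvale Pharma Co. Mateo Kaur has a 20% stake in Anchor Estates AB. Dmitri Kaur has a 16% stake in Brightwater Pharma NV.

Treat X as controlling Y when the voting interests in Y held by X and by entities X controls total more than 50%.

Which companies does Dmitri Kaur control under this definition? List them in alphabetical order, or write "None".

Meridian Finance SpA

Dmitri holds 63% of Meridian, so Dmitri controls Meridian.
No other company's threshold is met.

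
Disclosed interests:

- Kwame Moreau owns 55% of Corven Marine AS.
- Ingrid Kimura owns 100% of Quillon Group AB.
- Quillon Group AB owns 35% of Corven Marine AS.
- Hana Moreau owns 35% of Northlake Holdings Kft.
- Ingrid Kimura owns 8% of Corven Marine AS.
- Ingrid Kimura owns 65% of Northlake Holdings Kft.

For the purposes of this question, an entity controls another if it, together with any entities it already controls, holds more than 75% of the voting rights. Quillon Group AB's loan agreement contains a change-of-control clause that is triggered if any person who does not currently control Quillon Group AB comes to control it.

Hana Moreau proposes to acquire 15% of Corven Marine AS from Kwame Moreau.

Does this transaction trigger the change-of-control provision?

No

The purchase adds only to Hana's holdings (Kwame's stake shrinks), so Hana is the only person who could newly come to control Quillon.
Hana's largest direct stake is 35% in Northlake, which does not meet the threshold, so Hana controls no company.
Neither Hana nor any entity Hana controls holds any voting interest in Quillon.
So before the transaction, Hana does not control Quillon.
After the purchase, Hana holds 15% of Corven directly, and Kwame's stake falls to 40%.
Hana's side now holds 15% of Corven, not > 75%, so Hana still does not control Corven.
After the transaction, neither Hana nor any entity Hana controls holds a voting interest in Quillon, so Hana still does not control it.
No new person acquires control, so the clause is not triggered.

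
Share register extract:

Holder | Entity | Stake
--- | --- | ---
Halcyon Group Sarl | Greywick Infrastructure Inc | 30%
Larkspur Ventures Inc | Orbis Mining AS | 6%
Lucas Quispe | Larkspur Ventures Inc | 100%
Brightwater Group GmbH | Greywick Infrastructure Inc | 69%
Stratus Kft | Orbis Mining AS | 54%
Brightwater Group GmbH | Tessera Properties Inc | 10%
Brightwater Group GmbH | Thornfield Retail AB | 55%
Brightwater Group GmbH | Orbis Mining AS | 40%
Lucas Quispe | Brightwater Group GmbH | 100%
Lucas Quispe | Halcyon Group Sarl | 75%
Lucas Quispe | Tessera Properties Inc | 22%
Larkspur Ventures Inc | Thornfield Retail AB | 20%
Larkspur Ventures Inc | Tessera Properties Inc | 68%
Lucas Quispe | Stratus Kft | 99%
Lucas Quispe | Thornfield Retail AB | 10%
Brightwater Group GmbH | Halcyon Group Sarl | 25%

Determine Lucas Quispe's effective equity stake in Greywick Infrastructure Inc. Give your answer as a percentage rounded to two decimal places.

Lucas reaches Greywick along 3 paths.
Via Brightwater: 100% × 69% = 69%.
Via Halcyon: 75% × 30% = 22.5%.
Via Brightwater → Halcyon: 100% × 25% × 30% = 7.5%.
Total: 69% + 22.5% + 7.5% = 99%.
Rounded: 99.00%.

99.00%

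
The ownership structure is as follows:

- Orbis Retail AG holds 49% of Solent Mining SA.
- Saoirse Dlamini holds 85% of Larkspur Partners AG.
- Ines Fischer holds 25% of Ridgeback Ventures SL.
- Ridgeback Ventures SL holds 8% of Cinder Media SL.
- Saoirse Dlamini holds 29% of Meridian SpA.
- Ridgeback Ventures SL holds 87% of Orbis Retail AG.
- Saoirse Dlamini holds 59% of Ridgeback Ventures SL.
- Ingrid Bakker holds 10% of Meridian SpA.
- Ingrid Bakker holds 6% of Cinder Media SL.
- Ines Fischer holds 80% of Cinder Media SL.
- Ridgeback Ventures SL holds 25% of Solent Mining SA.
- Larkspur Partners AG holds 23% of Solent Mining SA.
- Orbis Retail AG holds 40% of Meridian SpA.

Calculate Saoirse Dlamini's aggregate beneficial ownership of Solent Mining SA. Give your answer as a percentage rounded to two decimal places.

59.45%

Saoirse reaches Solent along 3 paths.
Via Ridgeback → Orbis: 59% × 87% × 49% = 25.1517%.
Via Ridgeback: 59% × 25% = 14.75%.
Via Larkspur: 85% × 23% = 19.55%.
Total: 25.1517% + 14.75% + 19.55% = 59.4517%.
Rounded: 59.45%.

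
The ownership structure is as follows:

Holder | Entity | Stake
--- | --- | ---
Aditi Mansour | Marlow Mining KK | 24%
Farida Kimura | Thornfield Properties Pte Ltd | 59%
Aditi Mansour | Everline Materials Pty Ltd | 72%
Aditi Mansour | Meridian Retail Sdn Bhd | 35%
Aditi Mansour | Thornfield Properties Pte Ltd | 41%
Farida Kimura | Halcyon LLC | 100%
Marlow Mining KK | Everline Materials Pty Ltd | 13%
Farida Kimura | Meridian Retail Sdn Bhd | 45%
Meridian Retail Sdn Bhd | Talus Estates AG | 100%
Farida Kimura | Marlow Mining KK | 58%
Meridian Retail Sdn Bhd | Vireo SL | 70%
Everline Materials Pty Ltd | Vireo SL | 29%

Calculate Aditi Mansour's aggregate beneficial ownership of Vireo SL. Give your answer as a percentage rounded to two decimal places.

Aditi reaches Vireo along 3 paths.
Via Everline: 72% × 29% = 20.88%.
Via Marlow → Everline: 24% × 13% × 29% = 0.9048%.
Via Meridian: 35% × 70% = 24.5%.
Total: 20.88% + 0.9048% + 24.5% = 46.2848%.
Rounded: 46.28%.

46.28%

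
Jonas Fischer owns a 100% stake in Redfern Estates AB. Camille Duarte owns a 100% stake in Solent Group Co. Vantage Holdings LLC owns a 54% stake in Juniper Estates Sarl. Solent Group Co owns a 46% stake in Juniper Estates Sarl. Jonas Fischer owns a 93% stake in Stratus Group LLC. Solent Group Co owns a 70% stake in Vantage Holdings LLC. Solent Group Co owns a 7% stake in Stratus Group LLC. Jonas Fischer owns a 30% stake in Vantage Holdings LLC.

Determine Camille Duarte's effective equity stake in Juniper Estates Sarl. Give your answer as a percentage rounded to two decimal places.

Camille reaches Juniper along 2 paths.
Via Solent: 100% × 46% = 46%.
Via Solent → Vantage: 100% × 70% × 54% = 37.8%.
Total: 46% + 37.8% = 83.8%.
Rounded: 83.80%.

83.80%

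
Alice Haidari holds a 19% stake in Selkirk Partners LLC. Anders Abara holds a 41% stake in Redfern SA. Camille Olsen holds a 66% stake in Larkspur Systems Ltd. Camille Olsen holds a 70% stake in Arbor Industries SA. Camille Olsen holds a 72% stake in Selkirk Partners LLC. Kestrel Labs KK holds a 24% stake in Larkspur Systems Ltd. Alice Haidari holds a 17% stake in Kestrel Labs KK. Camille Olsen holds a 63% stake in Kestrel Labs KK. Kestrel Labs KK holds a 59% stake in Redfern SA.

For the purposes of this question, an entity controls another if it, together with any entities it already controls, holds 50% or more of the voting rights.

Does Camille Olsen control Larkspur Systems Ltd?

Camille holds 63% of Kestrel, so Camille controls Kestrel.
Kestrel and Camille together hold 24% + 66% = 90% of Larkspur, so Camille controls Larkspur.

Yes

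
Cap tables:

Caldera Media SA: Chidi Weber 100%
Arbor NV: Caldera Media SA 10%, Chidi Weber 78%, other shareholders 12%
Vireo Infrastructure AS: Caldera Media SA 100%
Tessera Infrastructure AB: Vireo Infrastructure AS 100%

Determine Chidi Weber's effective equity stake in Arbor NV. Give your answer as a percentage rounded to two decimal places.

Chidi reaches Arbor along 2 paths.
Via Caldera: 100% × 10% = 10%.
Direct stake: 78% = 78%.
Total: 10% + 78% = 88%.
Rounded: 88.00%.

88.00%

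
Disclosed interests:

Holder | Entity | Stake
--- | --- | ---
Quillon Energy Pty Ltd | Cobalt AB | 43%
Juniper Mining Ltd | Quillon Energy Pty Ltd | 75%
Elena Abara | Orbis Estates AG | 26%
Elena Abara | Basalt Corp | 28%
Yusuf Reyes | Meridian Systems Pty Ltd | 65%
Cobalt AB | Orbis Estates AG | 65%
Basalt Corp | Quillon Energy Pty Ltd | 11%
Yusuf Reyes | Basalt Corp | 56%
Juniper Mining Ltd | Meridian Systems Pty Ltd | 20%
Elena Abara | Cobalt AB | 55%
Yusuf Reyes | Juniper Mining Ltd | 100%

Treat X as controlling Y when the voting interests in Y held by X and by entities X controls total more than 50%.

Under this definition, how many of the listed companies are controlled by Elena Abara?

2

Elena holds 55% of Cobalt, so Elena controls Cobalt.
Elena and Cobalt together hold 26% + 65% = 91% of Orbis, so Elena controls Orbis.
No other company's threshold is met.
Elena controls 2 companies.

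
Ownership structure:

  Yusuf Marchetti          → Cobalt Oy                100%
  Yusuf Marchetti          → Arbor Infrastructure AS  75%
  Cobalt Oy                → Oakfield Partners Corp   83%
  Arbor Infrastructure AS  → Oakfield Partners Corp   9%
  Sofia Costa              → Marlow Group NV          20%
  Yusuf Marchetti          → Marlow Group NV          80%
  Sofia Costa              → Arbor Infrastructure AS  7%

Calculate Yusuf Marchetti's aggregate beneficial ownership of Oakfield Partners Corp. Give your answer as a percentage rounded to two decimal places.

89.75%

Yusuf reaches Oakfield along 2 paths.
Via Cobalt: 100% × 83% = 83%.
Via Arbor: 75% × 9% = 6.75%.
Total: 83% + 6.75% = 89.75%.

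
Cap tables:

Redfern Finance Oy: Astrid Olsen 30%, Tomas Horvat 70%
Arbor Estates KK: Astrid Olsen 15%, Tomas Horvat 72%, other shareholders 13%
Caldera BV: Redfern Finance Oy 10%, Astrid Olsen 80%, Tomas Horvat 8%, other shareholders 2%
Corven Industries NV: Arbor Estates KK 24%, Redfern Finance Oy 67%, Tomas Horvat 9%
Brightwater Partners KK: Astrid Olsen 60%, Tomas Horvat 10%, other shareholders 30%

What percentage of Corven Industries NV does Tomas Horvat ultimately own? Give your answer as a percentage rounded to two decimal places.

Tomas reaches Corven along 3 paths.
Via Arbor: 72% × 24% = 17.28%.
Via Redfern: 70% × 67% = 46.9%.
Direct stake: 9% = 9%.
Total: 17.28% + 46.9% + 9% = 73.18%.

73.18%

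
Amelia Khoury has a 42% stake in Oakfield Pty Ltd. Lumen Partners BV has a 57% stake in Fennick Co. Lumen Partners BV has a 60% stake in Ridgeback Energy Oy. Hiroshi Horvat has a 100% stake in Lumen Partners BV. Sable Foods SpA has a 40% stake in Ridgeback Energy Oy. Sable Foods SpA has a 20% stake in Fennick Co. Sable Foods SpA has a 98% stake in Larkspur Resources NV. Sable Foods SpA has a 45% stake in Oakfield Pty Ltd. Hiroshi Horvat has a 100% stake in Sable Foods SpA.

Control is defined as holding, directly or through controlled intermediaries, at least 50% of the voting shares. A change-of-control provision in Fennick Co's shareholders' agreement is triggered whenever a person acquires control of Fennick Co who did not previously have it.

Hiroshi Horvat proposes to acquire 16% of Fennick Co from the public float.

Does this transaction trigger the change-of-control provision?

The purchase changes only Hiroshi's holdings, so Hiroshi is the only person who could newly come to control Fennick.
Hiroshi holds 100% of Lumen, so Hiroshi controls Lumen.
Hiroshi holds 100% of Sable, so Hiroshi controls Sable.
Lumen and Sable together hold 57% + 20% = 77% of Fennick, so Hiroshi controls Fennick.
So Hiroshi already controls Fennick before the transaction.
After the purchase, Hiroshi holds 16% of Fennick directly.
Hiroshi controlled Fennick already, so this is not a new person acquiring control; every other person's position is unchanged or reduced.
No new person acquires control, so the clause is not triggered.

No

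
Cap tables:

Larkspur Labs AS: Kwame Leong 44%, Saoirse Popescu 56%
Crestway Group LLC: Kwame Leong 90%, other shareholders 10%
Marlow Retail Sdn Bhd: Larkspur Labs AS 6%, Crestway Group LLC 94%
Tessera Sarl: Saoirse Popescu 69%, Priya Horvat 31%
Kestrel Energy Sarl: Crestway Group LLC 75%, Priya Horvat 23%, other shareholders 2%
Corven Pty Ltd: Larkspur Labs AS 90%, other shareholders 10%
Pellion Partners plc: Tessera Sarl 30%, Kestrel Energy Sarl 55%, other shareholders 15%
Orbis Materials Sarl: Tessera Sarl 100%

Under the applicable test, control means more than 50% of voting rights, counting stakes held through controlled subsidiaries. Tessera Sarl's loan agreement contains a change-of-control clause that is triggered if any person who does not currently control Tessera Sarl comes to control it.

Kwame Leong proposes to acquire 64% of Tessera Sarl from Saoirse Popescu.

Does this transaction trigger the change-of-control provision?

Yes

The purchase adds only to Kwame's holdings (Saoirse's stake shrinks), so Kwame is the only person who could newly come to control Tessera.
Kwame holds 90% of Crestway, so Kwame controls Crestway.
Crestway holds 94% of Marlow, so Kwame controls Marlow.
Crestway holds 75% of Kestrel, so Kwame controls Kestrel.
Kestrel holds 55% of Pellion, so Kwame controls Pellion.
Neither Kwame nor any entity Kwame controls holds any voting interest in Tessera.
So before the transaction, Kwame does not control Tessera.
After the purchase, Kwame holds 64% of Tessera directly, and Saoirse's stake falls to 5%.
Kwame holds 64% of Tessera, so Kwame controls Tessera.
Kwame did not control Tessera before and does after, so the clause is triggered.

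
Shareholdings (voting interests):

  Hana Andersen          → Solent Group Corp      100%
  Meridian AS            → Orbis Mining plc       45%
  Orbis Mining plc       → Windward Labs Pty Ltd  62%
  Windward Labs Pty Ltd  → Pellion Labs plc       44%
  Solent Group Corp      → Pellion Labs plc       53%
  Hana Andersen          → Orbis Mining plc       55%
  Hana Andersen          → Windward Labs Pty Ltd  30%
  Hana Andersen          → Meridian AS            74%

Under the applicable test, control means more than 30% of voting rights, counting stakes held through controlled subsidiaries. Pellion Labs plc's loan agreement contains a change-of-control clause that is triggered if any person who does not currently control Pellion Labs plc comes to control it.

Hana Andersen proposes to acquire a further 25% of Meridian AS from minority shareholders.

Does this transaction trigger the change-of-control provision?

No

The purchase changes only Hana's holdings, so Hana is the only person who could newly come to control Pellion.
Hana holds 74% of Meridian, so Hana controls Meridian.
Meridian and Hana together hold 45% + 55% = 100% of Orbis, so Hana controls Orbis.
Orbis and Hana together hold 62% + 30% = 92% of Windward, so Hana controls Windward.
Hana holds 100% of Solent, so Hana controls Solent.
Solent and Windward together hold 53% + 44% = 97% of Pellion, so Hana controls Pellion.
So Hana already controls Pellion before the transaction.
After the purchase, Hana's direct stake in Meridian rises to 74% + 25% = 99%.
Hana controlled Pellion already, so this is not a new person acquiring control; every other person's position is unchanged or reduced.
No new person acquires control, so the clause is not triggered.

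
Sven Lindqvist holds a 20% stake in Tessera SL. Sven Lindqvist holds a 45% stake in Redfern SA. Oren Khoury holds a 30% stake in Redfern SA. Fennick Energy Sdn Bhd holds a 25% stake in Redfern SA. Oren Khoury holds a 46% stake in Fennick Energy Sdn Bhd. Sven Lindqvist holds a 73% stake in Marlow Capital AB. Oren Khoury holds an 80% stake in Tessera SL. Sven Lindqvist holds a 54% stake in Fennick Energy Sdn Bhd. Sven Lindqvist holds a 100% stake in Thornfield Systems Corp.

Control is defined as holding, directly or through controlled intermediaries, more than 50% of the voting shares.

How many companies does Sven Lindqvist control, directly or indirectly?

Sven holds 73% of Marlow, so Sven controls Marlow.
Sven holds 100% of Thornfield, so Sven controls Thornfield.
Sven holds 54% of Fennick, so Sven controls Fennick.
Fennick and Sven together hold 25% + 45% = 70% of Redfern, so Sven controls Redfern.
No other company's threshold is met.
Sven controls 4 companies.

4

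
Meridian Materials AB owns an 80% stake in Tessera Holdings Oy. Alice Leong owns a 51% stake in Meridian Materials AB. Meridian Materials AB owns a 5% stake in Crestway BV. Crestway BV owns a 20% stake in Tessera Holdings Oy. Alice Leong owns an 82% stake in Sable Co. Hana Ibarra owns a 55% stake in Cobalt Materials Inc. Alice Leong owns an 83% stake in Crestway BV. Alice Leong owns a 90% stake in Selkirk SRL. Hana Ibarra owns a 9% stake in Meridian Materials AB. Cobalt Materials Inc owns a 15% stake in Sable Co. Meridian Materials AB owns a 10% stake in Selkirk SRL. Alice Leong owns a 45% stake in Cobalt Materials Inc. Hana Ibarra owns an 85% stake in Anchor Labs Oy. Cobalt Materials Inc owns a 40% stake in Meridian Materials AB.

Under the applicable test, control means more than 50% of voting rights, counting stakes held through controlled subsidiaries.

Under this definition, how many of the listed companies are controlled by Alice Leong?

Alice holds 51% of Meridian, so Alice controls Meridian.
Alice and Meridian together hold 83% + 5% = 88% of Crestway, so Alice controls Crestway.
Alice holds 82% of Sable, so Alice controls Sable.
Meridian and Alice together hold 10% + 90% = 100% of Selkirk, so Alice controls Selkirk.
Crestway and Meridian together hold 20% + 80% = 100% of Tessera, so Alice controls Tessera.
No other company's threshold is met.
Alice controls 5 companies.

5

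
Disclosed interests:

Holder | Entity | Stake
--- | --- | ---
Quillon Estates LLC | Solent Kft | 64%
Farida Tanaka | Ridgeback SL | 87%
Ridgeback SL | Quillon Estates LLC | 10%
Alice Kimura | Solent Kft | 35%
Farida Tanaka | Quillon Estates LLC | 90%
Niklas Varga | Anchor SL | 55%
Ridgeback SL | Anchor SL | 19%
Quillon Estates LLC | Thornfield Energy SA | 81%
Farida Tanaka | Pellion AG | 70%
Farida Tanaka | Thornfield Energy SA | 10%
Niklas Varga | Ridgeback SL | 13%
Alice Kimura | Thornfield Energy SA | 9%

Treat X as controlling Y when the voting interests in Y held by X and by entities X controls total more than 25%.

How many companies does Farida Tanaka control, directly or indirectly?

Farida holds 87% of Ridgeback, so Farida controls Ridgeback.
Farida holds 70% of Pellion, so Farida controls Pellion.
Ridgeback and Farida together hold 10% + 90% = 100% of Quillon, so Farida controls Quillon.
Quillon holds 64% of Solent, so Farida controls Solent.
Farida and Quillon together hold 10% + 81% = 91% of Thornfield, so Farida controls Thornfield.
No other company's threshold is met.
Farida controls 5 companies.

5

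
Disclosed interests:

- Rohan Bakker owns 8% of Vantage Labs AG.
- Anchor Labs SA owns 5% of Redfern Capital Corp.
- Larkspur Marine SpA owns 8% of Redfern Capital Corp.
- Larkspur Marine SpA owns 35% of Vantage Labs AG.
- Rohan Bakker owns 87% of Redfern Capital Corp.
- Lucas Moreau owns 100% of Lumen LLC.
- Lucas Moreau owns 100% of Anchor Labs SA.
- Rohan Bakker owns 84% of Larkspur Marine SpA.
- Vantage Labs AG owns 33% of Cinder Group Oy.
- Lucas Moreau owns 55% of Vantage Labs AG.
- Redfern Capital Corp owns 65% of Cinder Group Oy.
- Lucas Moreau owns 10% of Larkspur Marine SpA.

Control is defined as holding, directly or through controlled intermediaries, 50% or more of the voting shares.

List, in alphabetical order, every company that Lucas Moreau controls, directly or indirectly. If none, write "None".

Lucas holds 100% of Anchor, so Lucas controls Anchor.
Lucas holds 55% of Vantage, so Lucas controls Vantage.
Lucas holds 100% of Lumen, so Lucas controls Lumen.
No other company's threshold is met.

Anchor Labs SA, Lumen LLC, Vantage Labs AG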